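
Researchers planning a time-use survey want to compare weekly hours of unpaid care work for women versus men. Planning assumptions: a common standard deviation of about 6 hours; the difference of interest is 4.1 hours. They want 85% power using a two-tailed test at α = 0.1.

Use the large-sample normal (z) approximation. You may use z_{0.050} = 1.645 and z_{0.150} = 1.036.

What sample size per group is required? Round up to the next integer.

n = (z_{α/2} + z_β)² · (σ₁² + σ₂²) / δ²
  = (1.645 + 1.036)² · (2·6² = 72) / 4.1²
  = 7.1878 · 72 / 16.81
  = 30.79
Round up → n = 31 per group.

n = 31 per group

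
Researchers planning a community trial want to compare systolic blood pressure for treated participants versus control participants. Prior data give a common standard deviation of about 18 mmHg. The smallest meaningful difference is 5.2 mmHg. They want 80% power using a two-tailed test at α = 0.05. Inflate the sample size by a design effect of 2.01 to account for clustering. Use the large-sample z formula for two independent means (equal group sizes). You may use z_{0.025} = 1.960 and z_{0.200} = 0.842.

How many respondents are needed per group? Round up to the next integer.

n = (z_{α/2} + z_β)² · (σ₁² + σ₂²) / δ²
  = (1.960 + 0.842)² · (2·18² = 648) / 5.2²
  = 7.8512 · 648 / 27.04
  = 188.15
Design effect: 2.01 × 188.15 = 378.18.
Round up → n = 379 per group.

n = 379 per group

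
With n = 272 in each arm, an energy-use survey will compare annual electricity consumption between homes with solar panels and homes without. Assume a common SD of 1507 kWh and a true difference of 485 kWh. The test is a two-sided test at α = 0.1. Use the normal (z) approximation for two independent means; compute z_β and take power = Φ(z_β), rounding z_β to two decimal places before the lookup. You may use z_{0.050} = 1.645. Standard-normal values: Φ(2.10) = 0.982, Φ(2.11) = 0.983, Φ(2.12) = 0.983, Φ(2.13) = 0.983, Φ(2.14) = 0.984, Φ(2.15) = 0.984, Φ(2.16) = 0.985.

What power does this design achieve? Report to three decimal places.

Power ≈ 0.983

z_β = δ·√(n/(σ₁²+σ₂²)) − z_{α/2}
    = 485 · √(272/4542098) − 1.645
    = 485 · 0.00774 − 1.645
    = 3.7532 − 1.645 = 2.1082 → 2.11
Power = Φ(2.11) = 0.983.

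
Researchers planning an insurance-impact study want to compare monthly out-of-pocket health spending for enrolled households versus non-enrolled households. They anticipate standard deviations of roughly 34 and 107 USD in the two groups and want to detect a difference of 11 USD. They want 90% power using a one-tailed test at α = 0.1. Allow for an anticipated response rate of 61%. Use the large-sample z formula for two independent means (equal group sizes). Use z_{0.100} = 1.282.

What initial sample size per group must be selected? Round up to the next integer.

n = 1123 per group

n = (z_α + z_β)² · (σ₁² + σ₂²) / δ²
  = (1.282 + 1.282)² · (34² + 107² = 12605) / 11²
  = 6.5741 · 12605 / 121
  = 684.85
Adjust for 61% response: 684.85 / 0.61 = 1122.70.
Round up → n = 1123 per group.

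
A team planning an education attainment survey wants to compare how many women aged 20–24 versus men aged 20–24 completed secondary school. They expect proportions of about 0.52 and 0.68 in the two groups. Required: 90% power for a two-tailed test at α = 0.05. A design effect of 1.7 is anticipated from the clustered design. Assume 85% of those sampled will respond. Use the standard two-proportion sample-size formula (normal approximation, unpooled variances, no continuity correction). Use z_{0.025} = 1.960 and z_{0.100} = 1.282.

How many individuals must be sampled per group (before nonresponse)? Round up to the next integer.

n = 384 per group

n = (z_{α/2} + z_β)² · [p₁(1−p₁) + p₂(1−p₂)] / (p₁ − p₂)²
  = (1.960 + 1.282)² · (0.52·0.48 + 0.68·0.32) / (-0.16)²
  = (3.242)² · (0.2496 + 0.2176) / 0.0256
  = 10.5106 · 0.4672 / 0.0256
  = 191.82
Design effect: 1.7 × 191.82 = 326.09.
Adjust for 85% response: 326.09 / 0.85 = 383.64.
Round up → n = 384 per group.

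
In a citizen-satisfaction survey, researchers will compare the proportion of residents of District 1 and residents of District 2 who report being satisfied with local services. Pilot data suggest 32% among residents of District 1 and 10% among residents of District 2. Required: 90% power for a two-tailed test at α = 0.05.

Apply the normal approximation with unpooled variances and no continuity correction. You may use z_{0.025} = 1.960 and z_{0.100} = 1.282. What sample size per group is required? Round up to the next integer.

n = 67 per group

n = (z_{α/2} + z_β)² · [p₁(1−p₁) + p₂(1−p₂)] / (p₁ − p₂)²
  = (1.960 + 1.282)² · (0.32·0.68 + 0.10·0.90) / (0.22)²
  = (3.242)² · (0.2176 + 0.0900) / 0.0484
  = 10.5106 · 0.3076 / 0.0484
  = 66.80
Round up → n = 67 per group.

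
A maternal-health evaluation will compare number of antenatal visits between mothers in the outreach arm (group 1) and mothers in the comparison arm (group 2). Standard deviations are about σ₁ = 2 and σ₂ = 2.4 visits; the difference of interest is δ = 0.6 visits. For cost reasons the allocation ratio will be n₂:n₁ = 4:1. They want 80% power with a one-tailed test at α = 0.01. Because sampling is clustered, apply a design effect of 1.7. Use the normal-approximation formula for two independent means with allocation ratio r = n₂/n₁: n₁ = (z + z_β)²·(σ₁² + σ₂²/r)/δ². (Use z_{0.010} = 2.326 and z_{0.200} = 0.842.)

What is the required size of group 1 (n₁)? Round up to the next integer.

n₁ = 258

n₁ = (z_α + z_β)² · (σ₁² + σ₂²/r) / δ²
   = (2.326 + 0.842)² · (2² + 2.4²/4) / 0.6²
   = 10.0362 · (4 + 1.44) / 0.36
   = 10.0362 · 5.44 / 0.36
   = 151.66
Design effect: 1.7 × 151.66 = 257.82.
Round up → n₁ = 258; n₂ = r·n₁ = 4 × 258 = 1032.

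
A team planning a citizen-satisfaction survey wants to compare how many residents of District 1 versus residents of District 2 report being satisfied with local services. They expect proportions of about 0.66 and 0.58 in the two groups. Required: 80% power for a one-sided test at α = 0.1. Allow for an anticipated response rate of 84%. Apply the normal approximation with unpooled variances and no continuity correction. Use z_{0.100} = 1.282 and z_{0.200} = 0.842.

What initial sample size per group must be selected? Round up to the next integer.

n = (z_α + z_β)² · [p₁(1−p₁) + p₂(1−p₂)] / (p₁ − p₂)²
  = (1.282 + 0.842)² · (0.66·0.34 + 0.58·0.42) / (0.08)²
  = (2.124)² · (0.2244 + 0.2436) / 0.0064
  = 4.5114 · 0.4680 / 0.0064
  = 329.89
Adjust for 84% response: 329.89 / 0.84 = 392.73.
Round up → n = 393 per group.

n = 393 per group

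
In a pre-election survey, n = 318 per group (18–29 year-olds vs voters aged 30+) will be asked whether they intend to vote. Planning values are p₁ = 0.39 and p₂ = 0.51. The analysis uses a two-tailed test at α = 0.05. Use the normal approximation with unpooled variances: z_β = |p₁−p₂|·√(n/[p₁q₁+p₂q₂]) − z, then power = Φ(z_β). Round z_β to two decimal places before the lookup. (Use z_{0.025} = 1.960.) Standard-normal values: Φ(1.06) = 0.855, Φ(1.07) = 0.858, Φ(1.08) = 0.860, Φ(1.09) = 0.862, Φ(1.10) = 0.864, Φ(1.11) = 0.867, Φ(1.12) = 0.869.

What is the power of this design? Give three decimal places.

Power ≈ 0.864

z_β = |p₁−p₂|·√(n/[p₁q₁+p₂q₂]) − z_{α/2}
    = 0.12 · √(318/0.4878) − 1.960
    = 0.12 · 25.5325 − 1.960
    = 3.0639 − 1.960 = 1.1039 → 1.10
Power = Φ(1.10) = 0.864.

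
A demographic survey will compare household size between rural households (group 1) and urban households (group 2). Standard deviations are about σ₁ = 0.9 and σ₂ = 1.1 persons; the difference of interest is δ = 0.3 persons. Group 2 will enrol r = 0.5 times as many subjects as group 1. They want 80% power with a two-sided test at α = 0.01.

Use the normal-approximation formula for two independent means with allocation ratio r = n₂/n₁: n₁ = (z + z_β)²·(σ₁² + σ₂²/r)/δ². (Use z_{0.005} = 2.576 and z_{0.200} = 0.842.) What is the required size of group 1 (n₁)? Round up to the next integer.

n₁ = 420

n₁ = (z_{α/2} + z_β)² · (σ₁² + σ₂²/r) / δ²
   = (2.576 + 0.842)² · (0.9² + 1.1²/0.5) / 0.3²
   = 11.6827 · (0.81 + 2.42) / 0.09
   = 11.6827 · 3.23 / 0.09
   = 419.28
Round up → n₁ = 420; n₂ = r·n₁ = 0.5 × 420 = 210.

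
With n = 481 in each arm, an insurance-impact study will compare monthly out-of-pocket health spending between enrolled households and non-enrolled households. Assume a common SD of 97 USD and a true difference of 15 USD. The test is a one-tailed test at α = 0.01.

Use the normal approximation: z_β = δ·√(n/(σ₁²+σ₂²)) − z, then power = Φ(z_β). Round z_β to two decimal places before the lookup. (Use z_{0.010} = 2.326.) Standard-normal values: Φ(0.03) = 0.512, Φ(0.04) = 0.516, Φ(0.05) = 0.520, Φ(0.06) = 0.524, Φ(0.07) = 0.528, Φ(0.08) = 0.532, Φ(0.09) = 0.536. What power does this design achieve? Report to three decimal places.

z_β = δ·√(n/(σ₁²+σ₂²)) − z_α
    = 15 · √(481/18818) − 2.326
    = 15 · 0.15988 − 2.326
    = 2.3982 − 2.326 = 0.0722 → 0.07
Power = Φ(0.07) = 0.528.

Power ≈ 0.528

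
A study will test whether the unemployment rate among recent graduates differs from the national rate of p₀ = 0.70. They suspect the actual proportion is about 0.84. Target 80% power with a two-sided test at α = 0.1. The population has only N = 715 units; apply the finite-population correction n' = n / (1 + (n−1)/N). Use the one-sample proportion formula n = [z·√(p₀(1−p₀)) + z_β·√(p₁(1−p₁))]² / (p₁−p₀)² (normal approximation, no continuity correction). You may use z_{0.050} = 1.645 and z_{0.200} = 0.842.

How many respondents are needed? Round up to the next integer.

n = [z_{α/2}·√(p₀q₀) + z_β·√(p₁q₁)]² / (p₁ − p₀)²
  = [1.645·√(0.70·0.30) + 0.842·√(0.84·0.16)]² / (0.14)²
  = [1.645·0.4583 + 0.842·0.3666]² / 0.0196
  = [1.0625]² / 0.0196
  = 57.60
Finite-population correction (N = 715): 57.60 / (1 + (57.60 − 1)/715) = 53.37.
Round up → n = 54.

n = 54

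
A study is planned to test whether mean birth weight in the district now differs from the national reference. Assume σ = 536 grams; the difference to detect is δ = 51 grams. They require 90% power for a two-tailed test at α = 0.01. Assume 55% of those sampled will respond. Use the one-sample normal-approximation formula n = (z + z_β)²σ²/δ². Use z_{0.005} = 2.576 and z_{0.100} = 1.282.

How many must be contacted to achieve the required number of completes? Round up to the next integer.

n = 2990

n = (z_{α/2} + z_β)² · σ² / δ²
  = (2.576 + 1.282)² · 536² / 51²
  = 14.8842 · 287296 / 2601
  = 1644.04
Adjust for 55% response: 1644.04 / 0.55 = 2989.17.
Round up → n = 2990.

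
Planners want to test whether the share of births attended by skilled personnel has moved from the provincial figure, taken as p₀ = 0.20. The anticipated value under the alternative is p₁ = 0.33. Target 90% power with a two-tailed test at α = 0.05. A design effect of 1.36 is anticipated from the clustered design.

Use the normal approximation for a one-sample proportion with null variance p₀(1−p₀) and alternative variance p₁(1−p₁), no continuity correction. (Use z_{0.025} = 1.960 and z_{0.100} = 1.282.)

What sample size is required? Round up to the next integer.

n = 155

n = [z_{α/2}·√(p₀q₀) + z_β·√(p₁q₁)]² / (p₁ − p₀)²
  = [1.960·√(0.20·0.80) + 1.282·√(0.33·0.67)]² / (0.13)²
  = [1.960·0.4000 + 1.282·0.4702]² / 0.0169
  = [1.3868]² / 0.0169
  = 113.80
Design effect: 1.36 × 113.80 = 154.77.
Round up → n = 155.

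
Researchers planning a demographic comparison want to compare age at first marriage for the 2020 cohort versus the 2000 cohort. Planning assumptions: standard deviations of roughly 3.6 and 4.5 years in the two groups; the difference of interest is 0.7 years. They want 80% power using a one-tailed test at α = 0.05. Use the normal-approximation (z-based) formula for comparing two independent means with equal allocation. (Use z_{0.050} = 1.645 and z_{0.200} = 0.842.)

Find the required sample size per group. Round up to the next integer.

n = (z_α + z_β)² · (σ₁² + σ₂²) / δ²
  = (1.645 + 0.842)² · (3.6² + 4.5² = 33.21) / 0.7²
  = 6.1852 · 33.21 / 0.49
  = 419.20
Round up → n = 420 per group.

n = 420 per group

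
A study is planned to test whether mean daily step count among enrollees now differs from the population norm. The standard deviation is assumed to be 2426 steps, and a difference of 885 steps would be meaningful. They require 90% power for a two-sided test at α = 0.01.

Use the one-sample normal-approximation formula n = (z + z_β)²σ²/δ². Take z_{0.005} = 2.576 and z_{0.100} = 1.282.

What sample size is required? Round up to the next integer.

n = 112

n = (z_{α/2} + z_β)² · σ² / δ²
  = (2.576 + 1.282)² · 2426² / 885²
  = 14.8842 · 5885476 / 783225
  = 111.85
Round up → n = 112.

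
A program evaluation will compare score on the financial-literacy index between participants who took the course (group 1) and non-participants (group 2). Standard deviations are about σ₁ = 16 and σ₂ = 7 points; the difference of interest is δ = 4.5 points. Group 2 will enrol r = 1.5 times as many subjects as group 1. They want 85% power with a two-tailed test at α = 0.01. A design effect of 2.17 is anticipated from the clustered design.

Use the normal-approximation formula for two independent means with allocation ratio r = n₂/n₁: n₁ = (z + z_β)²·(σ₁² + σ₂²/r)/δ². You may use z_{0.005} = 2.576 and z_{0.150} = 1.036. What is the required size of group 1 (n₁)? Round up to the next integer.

n₁ = 404

n₁ = (z_{α/2} + z_β)² · (σ₁² + σ₂²/r) / δ²
   = (2.576 + 1.036)² · (16² + 7²/1.5) / 4.5²
   = 13.0465 · (256 + 32.6667) / 20.25
   = 13.0465 · 288.6667 / 20.25
   = 185.98
Design effect: 2.17 × 185.98 = 403.58.
Round up → n₁ = 404; n₂ = r·n₁ = 1.5 × 404 = 606.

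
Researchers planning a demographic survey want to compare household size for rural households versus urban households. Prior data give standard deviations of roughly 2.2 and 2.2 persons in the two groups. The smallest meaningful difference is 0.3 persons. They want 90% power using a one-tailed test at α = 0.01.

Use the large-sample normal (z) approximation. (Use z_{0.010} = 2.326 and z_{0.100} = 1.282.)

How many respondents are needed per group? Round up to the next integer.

n = 1401 per group

n = (z_α + z_β)² · (σ₁² + σ₂²) / δ²
  = (2.326 + 1.282)² · (2.2² + 2.2² = 9.68) / 0.3²
  = 13.0177 · 9.68 / 0.09
  = 1400.12
Round up → n = 1401 per group.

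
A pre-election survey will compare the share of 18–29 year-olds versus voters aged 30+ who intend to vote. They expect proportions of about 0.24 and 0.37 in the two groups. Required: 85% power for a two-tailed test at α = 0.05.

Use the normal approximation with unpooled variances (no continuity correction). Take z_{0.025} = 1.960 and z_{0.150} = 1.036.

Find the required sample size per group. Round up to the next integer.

n = 221 per group

n = (z_{α/2} + z_β)² · [p₁(1−p₁) + p₂(1−p₂)] / (p₁ − p₂)²
  = (1.960 + 1.036)² · (0.24·0.76 + 0.37·0.63) / (-0.13)²
  = (2.996)² · (0.1824 + 0.2331) / 0.0169
  = 8.9760 · 0.4155 / 0.0169
  = 220.68
Round up → n = 221 per group.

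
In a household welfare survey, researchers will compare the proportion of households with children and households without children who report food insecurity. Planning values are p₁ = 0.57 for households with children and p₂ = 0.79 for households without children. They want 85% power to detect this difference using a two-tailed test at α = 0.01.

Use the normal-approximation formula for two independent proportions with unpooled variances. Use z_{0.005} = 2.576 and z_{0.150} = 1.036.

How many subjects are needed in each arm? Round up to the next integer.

n = 111 per group

n = (z_{α/2} + z_β)² · [p₁(1−p₁) + p₂(1−p₂)] / (p₁ − p₂)²
  = (2.576 + 1.036)² · (0.57·0.43 + 0.79·0.21) / (-0.22)²
  = (3.612)² · (0.2451 + 0.1659) / 0.0484
  = 13.0465 · 0.4110 / 0.0484
  = 110.79
Round up → n = 111 per group.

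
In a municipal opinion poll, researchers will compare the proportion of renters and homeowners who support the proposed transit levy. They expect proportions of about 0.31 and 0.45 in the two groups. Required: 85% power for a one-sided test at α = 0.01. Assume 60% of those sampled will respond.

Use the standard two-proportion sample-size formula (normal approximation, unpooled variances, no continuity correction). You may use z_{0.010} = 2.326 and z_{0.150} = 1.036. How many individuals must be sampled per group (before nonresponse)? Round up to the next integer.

n = 444 per group

n = (z_α + z_β)² · [p₁(1−p₁) + p₂(1−p₂)] / (p₁ − p₂)²
  = (2.326 + 1.036)² · (0.31·0.69 + 0.45·0.55) / (-0.14)²
  = (3.362)² · (0.2139 + 0.2475) / 0.0196
  = 11.3030 · 0.4614 / 0.0196
  = 266.08
Adjust for 60% response: 266.08 / 0.60 = 443.47.
Round up → n = 444 per group.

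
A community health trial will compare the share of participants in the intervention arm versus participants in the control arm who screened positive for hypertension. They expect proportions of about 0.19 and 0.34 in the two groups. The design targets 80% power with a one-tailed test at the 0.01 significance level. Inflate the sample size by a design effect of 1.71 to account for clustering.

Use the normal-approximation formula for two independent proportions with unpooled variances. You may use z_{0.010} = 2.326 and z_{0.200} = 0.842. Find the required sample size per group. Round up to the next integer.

n = (z_α + z_β)² · [p₁(1−p₁) + p₂(1−p₂)] / (p₁ − p₂)²
  = (2.326 + 0.842)² · (0.19·0.81 + 0.34·0.66) / (-0.15)²
  = (3.168)² · (0.1539 + 0.2244) / 0.0225
  = 10.0362 · 0.3783 / 0.0225
  = 168.74
Design effect: 1.71 × 168.74 = 288.55.
Round up → n = 289 per group.

n = 289 per group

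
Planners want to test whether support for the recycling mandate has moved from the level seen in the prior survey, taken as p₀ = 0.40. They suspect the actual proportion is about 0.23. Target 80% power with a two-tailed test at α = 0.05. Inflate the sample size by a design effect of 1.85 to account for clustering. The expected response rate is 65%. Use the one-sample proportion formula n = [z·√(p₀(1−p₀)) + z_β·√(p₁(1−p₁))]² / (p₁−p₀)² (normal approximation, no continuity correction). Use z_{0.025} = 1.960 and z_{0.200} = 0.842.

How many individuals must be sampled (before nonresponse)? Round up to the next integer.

n = [z_{α/2}·√(p₀q₀) + z_β·√(p₁q₁)]² / (p₁ − p₀)²
  = [1.960·√(0.40·0.60) + 0.842·√(0.23·0.77)]² / (-0.17)²
  = [1.960·0.4899 + 0.842·0.4208]² / 0.0289
  = [1.3145]² / 0.0289
  = 59.79
Design effect: 1.85 × 59.79 = 110.62.
Adjust for 65% response: 110.62 / 0.65 = 170.18.
Round up → n = 171.

n = 171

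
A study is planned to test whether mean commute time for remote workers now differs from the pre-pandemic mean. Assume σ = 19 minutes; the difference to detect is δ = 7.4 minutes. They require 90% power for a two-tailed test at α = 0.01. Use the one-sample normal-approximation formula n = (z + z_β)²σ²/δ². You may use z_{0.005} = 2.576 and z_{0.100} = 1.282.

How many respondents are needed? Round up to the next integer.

n = (z_{α/2} + z_β)² · σ² / δ²
  = (2.576 + 1.282)² · 19² / 7.4²
  = 14.8842 · 361 / 54.76
  = 98.12
Round up → n = 99.

n = 99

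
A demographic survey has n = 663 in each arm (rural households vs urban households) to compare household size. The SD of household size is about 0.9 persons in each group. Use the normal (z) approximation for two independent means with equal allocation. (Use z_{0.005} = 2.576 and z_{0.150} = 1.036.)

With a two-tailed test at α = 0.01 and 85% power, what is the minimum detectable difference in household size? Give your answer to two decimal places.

Minimum detectable difference ≈ 0.18 persons

δ = (z_{α/2} + z_β) · √((σ₁²+σ₂²)/n)
  = (2.576 + 1.036) · √(1.62/663)
  = 3.612 · √0.00244
  = 3.612 · 0.0494
  = 0.1785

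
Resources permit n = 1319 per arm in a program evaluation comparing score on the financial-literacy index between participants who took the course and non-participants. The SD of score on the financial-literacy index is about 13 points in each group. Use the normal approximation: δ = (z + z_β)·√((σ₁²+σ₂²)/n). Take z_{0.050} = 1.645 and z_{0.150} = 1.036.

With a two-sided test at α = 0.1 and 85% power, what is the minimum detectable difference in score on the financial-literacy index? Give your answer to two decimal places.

δ = (z_{α/2} + z_β) · √((σ₁²+σ₂²)/n)
  = (1.645 + 1.036) · √(338/1319)
  = 2.681 · √0.25625
  = 2.681 · 0.5062
  = 1.3572

Minimum detectable difference ≈ 1.36 points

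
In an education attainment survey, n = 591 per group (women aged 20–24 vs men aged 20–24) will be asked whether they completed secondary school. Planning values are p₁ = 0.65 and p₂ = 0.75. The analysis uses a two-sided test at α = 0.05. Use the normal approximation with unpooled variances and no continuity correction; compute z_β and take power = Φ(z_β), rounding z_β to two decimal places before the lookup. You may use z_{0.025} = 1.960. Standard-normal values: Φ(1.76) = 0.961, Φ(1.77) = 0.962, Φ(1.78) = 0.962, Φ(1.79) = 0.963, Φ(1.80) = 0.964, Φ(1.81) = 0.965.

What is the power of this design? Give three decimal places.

Power ≈ 0.965

z_β = |p₁−p₂|·√(n/[p₁q₁+p₂q₂]) − z_{α/2}
    = 0.10 · √(591/0.4150) − 1.960
    = 0.10 · 37.7372 − 1.960
    = 3.7737 − 1.960 = 1.8137 → 1.81
Power = Φ(1.81) = 0.965.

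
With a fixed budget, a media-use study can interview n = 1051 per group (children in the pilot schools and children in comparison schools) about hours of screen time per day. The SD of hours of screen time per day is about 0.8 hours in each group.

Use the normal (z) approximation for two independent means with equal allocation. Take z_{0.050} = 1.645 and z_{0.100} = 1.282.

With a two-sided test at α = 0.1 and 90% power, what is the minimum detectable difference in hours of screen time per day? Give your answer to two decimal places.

Minimum detectable difference ≈ 0.10 hours

δ = (z_{α/2} + z_β) · √((σ₁²+σ₂²)/n)
  = (1.645 + 1.282) · √(1.28/1051)
  = 2.927 · √0.00122
  = 2.927 · 0.0349
  = 0.1021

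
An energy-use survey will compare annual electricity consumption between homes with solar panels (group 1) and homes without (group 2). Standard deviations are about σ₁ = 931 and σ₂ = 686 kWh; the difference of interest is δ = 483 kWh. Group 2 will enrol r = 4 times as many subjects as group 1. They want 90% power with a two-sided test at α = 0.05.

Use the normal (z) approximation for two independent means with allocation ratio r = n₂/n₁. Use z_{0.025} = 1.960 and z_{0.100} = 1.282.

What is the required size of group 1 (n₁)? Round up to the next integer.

n₁ = (z_{α/2} + z_β)² · (σ₁² + σ₂²/r) / δ²
   = (1.960 + 1.282)² · (931² + 686²/4) / 483²
   = 10.5106 · (866761 + 117649) / 233289
   = 10.5106 · 984410 / 233289
   = 44.35
Round up → n₁ = 45; n₂ = r·n₁ = 4 × 45 = 180.

n₁ = 45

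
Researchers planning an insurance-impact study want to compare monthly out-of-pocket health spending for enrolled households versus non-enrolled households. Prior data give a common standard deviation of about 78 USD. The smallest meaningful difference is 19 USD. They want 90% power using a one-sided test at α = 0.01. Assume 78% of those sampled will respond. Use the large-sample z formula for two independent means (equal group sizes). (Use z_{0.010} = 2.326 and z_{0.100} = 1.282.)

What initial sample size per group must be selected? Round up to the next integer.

n = 563 per group

n = (z_α + z_β)² · (σ₁² + σ₂²) / δ²
  = (2.326 + 1.282)² · (2·78² = 12168) / 19²
  = 13.0177 · 12168 / 361
  = 438.78
Adjust for 78% response: 438.78 / 0.78 = 562.54.
Round up → n = 563 per group.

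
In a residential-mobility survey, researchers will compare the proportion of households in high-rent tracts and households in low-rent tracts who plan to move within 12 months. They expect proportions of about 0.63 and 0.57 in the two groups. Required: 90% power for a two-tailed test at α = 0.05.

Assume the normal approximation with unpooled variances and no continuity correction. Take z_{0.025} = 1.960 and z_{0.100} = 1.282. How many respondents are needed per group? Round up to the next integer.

n = (z_{α/2} + z_β)² · [p₁(1−p₁) + p₂(1−p₂)] / (p₁ − p₂)²
  = (1.960 + 1.282)² · (0.63·0.37 + 0.57·0.43) / (0.06)²
  = (3.242)² · (0.2331 + 0.2451) / 0.0036
  = 10.5106 · 0.4782 / 0.0036
  = 1396.15
Round up → n = 1397 per group.

n = 1397 per group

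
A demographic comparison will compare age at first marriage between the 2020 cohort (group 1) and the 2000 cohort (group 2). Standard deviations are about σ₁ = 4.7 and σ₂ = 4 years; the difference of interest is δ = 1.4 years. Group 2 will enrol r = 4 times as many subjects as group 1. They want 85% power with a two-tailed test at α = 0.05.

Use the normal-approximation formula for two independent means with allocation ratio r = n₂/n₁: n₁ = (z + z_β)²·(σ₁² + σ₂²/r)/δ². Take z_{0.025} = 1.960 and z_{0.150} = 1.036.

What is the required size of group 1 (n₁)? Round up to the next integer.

n₁ = 120

n₁ = (z_{α/2} + z_β)² · (σ₁² + σ₂²/r) / δ²
   = (1.960 + 1.036)² · (4.7² + 4²/4) / 1.4²
   = 8.9760 · (22.09 + 4) / 1.96
   = 8.9760 · 26.09 / 1.96
   = 119.48
Round up → n₁ = 120; n₂ = r·n₁ = 4 × 120 = 480.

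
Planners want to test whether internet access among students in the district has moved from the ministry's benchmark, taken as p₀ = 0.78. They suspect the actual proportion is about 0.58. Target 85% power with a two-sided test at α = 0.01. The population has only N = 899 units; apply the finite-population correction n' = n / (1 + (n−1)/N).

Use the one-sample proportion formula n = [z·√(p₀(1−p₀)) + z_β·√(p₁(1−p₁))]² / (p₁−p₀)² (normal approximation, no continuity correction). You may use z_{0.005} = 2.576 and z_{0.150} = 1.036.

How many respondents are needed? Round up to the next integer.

n = [z_{α/2}·√(p₀q₀) + z_β·√(p₁q₁)]² / (p₁ − p₀)²
  = [2.576·√(0.78·0.22) + 1.036·√(0.58·0.42)]² / (-0.20)²
  = [2.576·0.4142 + 1.036·0.4936]² / 0.0400
  = [1.5784]² / 0.0400
  = 62.29
Finite-population correction (N = 899): 62.29 / (1 + (62.29 − 1)/899) = 58.31.
Round up → n = 59.

n = 59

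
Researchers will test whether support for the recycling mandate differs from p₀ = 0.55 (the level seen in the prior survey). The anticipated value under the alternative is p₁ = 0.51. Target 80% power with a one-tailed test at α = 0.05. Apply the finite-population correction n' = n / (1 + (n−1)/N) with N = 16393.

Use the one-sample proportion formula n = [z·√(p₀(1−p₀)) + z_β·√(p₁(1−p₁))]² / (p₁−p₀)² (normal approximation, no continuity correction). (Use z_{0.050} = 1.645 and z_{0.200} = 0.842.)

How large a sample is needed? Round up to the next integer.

n = 907

n = [z_α·√(p₀q₀) + z_β·√(p₁q₁)]² / (p₁ − p₀)²
  = [1.645·√(0.55·0.45) + 0.842·√(0.51·0.49)]² / (-0.04)²
  = [1.645·0.4975 + 0.842·0.4999]² / 0.0016
  = [1.2393]² / 0.0016
  = 959.90
Finite-population correction (N = 16393): 959.90 / (1 + (959.90 − 1)/16393) = 906.86.
Round up → n = 907.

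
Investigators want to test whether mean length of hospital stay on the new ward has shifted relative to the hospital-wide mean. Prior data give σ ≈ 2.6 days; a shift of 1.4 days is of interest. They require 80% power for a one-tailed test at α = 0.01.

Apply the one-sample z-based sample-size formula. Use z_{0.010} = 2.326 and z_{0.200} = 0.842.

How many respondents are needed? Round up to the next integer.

n = (z_α + z_β)² · σ² / δ²
  = (2.326 + 0.842)² · 2.6² / 1.4²
  = 10.0362 · 6.76 / 1.96
  = 34.61
Round up → n = 35.

n = 35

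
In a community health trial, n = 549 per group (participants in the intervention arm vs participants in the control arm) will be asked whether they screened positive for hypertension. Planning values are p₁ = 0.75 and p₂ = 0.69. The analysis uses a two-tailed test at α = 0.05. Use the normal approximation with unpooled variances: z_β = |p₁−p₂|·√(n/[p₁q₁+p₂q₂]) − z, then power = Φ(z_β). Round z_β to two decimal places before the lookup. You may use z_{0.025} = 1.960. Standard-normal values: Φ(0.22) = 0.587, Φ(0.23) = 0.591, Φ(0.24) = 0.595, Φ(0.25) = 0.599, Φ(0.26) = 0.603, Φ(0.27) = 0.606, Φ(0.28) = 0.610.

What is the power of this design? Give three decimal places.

Power ≈ 0.603

z_β = |p₁−p₂|·√(n/[p₁q₁+p₂q₂]) − z_{α/2}
    = 0.06 · √(549/0.4014) − 1.960
    = 0.06 · 36.9826 − 1.960
    = 2.2190 − 1.960 = 0.2590 → 0.26
Power = Φ(0.26) = 0.603.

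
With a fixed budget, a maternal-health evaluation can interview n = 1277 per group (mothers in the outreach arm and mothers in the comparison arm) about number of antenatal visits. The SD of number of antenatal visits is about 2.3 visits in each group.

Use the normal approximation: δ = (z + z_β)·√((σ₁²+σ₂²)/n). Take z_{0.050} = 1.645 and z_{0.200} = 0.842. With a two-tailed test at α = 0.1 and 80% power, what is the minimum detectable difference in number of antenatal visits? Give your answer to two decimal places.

Minimum detectable difference ≈ 0.23 visits

δ = (z_{α/2} + z_β) · √((σ₁²+σ₂²)/n)
  = (1.645 + 0.842) · √(10.58/1277)
  = 2.487 · √0.00829
  = 2.487 · 0.0910
  = 0.2264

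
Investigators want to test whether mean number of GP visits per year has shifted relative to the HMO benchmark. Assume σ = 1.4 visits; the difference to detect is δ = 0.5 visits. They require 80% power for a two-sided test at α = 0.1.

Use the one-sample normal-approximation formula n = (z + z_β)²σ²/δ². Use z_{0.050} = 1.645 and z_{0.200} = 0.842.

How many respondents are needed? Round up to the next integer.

n = (z_{α/2} + z_β)² · σ² / δ²
  = (1.645 + 0.842)² · 1.4² / 0.5²
  = 6.1852 · 1.96 / 0.25
  = 48.49
Round up → n = 49.

n = 49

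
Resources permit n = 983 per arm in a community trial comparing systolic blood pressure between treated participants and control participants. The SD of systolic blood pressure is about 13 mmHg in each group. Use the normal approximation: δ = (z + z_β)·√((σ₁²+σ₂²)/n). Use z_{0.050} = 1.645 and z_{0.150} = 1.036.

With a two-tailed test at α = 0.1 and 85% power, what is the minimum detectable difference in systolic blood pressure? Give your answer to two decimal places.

δ = (z_{α/2} + z_β) · √((σ₁²+σ₂²)/n)
  = (1.645 + 1.036) · √(338/983)
  = 2.681 · √0.34385
  = 2.681 · 0.5864
  = 1.5721

Minimum detectable difference ≈ 1.57 mmHg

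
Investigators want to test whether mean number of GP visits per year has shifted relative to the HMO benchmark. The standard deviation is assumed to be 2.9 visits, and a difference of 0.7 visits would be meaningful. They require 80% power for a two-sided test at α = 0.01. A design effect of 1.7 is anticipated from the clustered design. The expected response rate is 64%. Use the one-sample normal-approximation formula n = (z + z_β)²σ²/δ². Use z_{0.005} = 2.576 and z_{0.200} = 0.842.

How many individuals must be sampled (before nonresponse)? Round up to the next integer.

n = (z_{α/2} + z_β)² · σ² / δ²
  = (2.576 + 0.842)² · 2.9² / 0.7²
  = 11.6827 · 8.41 / 0.49
  = 200.51
Design effect: 1.7 × 200.51 = 340.87.
Adjust for 64% response: 340.87 / 0.64 = 532.61.
Round up → n = 533.

n = 533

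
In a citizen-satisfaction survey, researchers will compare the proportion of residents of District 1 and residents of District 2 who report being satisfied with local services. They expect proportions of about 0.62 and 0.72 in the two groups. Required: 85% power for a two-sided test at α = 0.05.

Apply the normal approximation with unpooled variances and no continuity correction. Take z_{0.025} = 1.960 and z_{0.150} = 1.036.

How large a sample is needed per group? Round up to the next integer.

n = (z_{α/2} + z_β)² · [p₁(1−p₁) + p₂(1−p₂)] / (p₁ − p₂)²
  = (1.960 + 1.036)² · (0.62·0.38 + 0.72·0.28) / (-0.10)²
  = (2.996)² · (0.2356 + 0.2016) / 0.0100
  = 8.9760 · 0.4372 / 0.0100
  = 392.43
Round up → n = 393 per group.

n = 393 per group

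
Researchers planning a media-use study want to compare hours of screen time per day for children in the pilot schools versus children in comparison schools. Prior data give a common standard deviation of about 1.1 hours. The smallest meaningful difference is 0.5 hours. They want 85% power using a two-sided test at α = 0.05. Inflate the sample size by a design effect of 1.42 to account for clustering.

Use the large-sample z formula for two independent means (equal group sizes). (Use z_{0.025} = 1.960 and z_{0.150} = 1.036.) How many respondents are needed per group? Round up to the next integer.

n = (z_{α/2} + z_β)² · (σ₁² + σ₂²) / δ²
  = (1.960 + 1.036)² · (2·1.1² = 2.42) / 0.5²
  = 8.9760 · 2.42 / 0.25
  = 86.89
Design effect: 1.42 × 86.89 = 123.38.
Round up → n = 124 per group.

n = 124 per group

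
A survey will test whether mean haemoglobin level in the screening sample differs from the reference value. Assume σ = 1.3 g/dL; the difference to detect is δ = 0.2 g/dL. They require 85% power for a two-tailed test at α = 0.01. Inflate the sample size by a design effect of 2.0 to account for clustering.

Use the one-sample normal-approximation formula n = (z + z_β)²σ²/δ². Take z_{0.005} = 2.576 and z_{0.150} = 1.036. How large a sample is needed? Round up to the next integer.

n = 1103

n = (z_{α/2} + z_β)² · σ² / δ²
  = (2.576 + 1.036)² · 1.3² / 0.2²
  = 13.0465 · 1.69 / 0.04
  = 551.22
Design effect: 2.0 × 551.22 = 1102.43.
Round up → n = 1103.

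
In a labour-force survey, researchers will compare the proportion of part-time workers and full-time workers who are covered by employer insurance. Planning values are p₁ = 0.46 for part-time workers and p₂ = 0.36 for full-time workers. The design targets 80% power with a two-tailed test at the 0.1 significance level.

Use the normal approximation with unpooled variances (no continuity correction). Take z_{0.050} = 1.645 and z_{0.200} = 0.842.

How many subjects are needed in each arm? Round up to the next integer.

n = (z_{α/2} + z_β)² · [p₁(1−p₁) + p₂(1−p₂)] / (p₁ − p₂)²
  = (1.645 + 0.842)² · (0.46·0.54 + 0.36·0.64) / (0.10)²
  = (2.487)² · (0.2484 + 0.2304) / 0.0100
  = 6.1852 · 0.4788 / 0.0100
  = 296.15
Round up → n = 297 per group.

n = 297 per group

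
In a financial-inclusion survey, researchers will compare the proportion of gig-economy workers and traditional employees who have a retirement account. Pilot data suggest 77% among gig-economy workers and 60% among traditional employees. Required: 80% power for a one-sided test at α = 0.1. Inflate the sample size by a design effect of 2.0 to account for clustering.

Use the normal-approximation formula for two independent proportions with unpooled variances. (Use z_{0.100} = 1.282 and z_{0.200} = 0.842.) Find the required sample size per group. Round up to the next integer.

n = (z_α + z_β)² · [p₁(1−p₁) + p₂(1−p₂)] / (p₁ − p₂)²
  = (1.282 + 0.842)² · (0.77·0.23 + 0.60·0.40) / (0.17)²
  = (2.124)² · (0.1771 + 0.2400) / 0.0289
  = 4.5114 · 0.4171 / 0.0289
  = 65.11
Design effect: 2.0 × 65.11 = 130.22.
Round up → n = 131 per group.

n = 131 per group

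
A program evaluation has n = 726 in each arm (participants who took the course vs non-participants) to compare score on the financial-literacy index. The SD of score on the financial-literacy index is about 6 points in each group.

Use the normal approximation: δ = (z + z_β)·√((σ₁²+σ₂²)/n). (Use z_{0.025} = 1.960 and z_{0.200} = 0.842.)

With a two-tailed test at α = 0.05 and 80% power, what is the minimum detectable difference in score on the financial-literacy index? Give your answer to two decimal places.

δ = (z_{α/2} + z_β) · √((σ₁²+σ₂²)/n)
  = (1.960 + 0.842) · √(72/726)
  = 2.802 · √0.09917
  = 2.802 · 0.3149
  = 0.8824

Minimum detectable difference ≈ 0.88 points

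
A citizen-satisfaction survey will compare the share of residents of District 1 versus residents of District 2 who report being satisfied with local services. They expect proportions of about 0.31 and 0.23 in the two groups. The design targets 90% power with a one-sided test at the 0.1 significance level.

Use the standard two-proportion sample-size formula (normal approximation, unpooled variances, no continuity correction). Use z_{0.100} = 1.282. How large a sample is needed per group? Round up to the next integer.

n = 402 per group

n = (z_α + z_β)² · [p₁(1−p₁) + p₂(1−p₂)] / (p₁ − p₂)²
  = (1.282 + 1.282)² · (0.31·0.69 + 0.23·0.77) / (0.08)²
  = (2.564)² · (0.2139 + 0.1771) / 0.0064
  = 6.5741 · 0.3910 / 0.0064
  = 401.64
Round up → n = 402 per group.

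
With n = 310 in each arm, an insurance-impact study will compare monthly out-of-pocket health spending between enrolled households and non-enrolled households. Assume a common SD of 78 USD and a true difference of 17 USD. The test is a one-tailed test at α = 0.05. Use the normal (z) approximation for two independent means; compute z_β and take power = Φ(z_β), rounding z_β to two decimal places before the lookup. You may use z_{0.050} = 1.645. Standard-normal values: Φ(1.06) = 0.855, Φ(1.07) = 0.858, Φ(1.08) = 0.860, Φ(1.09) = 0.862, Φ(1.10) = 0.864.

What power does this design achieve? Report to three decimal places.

Power ≈ 0.858

z_β = δ·√(n/(σ₁²+σ₂²)) − z_α
    = 17 · √(310/12168) − 1.645
    = 17 · 0.15961 − 1.645
    = 2.7134 − 1.645 = 1.0684 → 1.07
Power = Φ(1.07) = 0.858.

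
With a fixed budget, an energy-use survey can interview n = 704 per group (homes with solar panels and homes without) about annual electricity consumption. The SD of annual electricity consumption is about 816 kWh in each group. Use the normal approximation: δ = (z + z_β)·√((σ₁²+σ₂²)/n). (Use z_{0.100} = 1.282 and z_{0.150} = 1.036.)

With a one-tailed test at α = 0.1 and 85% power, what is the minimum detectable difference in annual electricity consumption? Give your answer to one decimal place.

Minimum detectable difference ≈ 100.8 kWh

δ = (z_α + z_β) · √((σ₁²+σ₂²)/n)
  = (1.282 + 1.036) · √(1331712/704)
  = 2.318 · √1891.6
  = 2.318 · 43.4929
  = 100.8166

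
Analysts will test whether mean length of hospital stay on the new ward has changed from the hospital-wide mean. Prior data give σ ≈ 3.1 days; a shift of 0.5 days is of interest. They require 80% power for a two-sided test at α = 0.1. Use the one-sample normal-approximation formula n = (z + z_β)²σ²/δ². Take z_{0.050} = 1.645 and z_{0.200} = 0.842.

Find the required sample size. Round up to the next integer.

n = (z_{α/2} + z_β)² · σ² / δ²
  = (1.645 + 0.842)² · 3.1² / 0.5²
  = 6.1852 · 9.61 / 0.25
  = 237.76
Round up → n = 238.

n = 238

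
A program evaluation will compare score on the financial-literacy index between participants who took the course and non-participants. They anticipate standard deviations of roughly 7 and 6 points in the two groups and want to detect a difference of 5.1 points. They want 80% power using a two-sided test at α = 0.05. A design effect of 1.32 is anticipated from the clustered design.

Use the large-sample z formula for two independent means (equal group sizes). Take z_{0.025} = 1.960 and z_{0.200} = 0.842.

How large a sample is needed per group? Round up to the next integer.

n = 34 per group

n = (z_{α/2} + z_β)² · (σ₁² + σ₂²) / δ²
  = (1.960 + 0.842)² · (7² + 6² = 85) / 5.1²
  = 7.8512 · 85 / 26.01
  = 25.66
Design effect: 1.32 × 25.66 = 33.87.
Round up → n = 34 per group.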